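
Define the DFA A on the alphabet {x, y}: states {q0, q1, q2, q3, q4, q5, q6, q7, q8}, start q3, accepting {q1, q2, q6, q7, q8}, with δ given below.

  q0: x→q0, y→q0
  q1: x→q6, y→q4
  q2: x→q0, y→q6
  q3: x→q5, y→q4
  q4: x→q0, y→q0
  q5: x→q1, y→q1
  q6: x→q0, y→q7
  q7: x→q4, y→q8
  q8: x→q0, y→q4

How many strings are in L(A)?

The useful subgraph on states {q1, q3, q5, q6, q7, q8} is acyclic, so L(A) is finite; the longest accepting path visits 6 useful states, giving maximum string length 5.
Counting accepting paths from q3 by length: 2 of length 2, 2 of length 3, 2 of length 4, 2 of length 5. Total 8.

8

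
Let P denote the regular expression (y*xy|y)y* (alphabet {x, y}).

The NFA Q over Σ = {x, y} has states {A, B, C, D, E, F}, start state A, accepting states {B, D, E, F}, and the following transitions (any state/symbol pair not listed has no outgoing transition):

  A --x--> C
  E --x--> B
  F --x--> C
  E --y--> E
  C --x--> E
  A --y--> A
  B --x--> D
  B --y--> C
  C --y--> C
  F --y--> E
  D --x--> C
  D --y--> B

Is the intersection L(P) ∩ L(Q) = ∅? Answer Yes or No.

Converting the expression P to a DFA (subset construction, then merging equivalent states) gives the minimal DFA with states {p0, p1, p2, p3, p4}, start state p0, accepting states {p2, p4} and transitions p0: x→p1, y→p2; p1: x→p3, y→p4; p2: x→p1, y→p2; p3: x→p3, y→p3; p4: x→p3, y→p4.
Exploring the product automaton P × Q from the start pair (p0, A), following both machines on each input symbol, reaches 8 state pairs: (p0, A), (p1, C), (p2, A), (p3, E), (p4, C), (p3, B), (p3, D), (p3, C).
P accepts in {p2, p4} and Q accepts in {B, D, E, F}; no reachable pair has both components accepting, so no string drives both machines to acceptance simultaneously and L(P) ∩ L(Q) = ∅.
So no string is accepted by both, and the intersection is empty.

Yes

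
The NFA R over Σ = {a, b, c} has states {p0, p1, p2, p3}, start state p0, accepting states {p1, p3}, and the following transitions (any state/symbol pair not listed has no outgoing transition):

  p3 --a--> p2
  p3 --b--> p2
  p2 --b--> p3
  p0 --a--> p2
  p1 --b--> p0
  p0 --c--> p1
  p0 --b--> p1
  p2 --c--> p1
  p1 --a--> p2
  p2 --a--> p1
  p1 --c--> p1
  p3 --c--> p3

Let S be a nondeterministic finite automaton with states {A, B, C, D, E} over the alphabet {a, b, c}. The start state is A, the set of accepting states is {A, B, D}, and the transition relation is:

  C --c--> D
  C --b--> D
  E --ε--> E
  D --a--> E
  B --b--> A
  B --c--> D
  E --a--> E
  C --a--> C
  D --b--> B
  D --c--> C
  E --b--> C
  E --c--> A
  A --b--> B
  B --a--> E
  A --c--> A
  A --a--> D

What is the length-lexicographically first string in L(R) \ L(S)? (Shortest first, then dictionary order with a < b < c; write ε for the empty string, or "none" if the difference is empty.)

aa

The string aa is accepted by R but not by S.
No shorter string lies in the difference, and aa is the lexicographically first length-2 string in L(R) \ L(S).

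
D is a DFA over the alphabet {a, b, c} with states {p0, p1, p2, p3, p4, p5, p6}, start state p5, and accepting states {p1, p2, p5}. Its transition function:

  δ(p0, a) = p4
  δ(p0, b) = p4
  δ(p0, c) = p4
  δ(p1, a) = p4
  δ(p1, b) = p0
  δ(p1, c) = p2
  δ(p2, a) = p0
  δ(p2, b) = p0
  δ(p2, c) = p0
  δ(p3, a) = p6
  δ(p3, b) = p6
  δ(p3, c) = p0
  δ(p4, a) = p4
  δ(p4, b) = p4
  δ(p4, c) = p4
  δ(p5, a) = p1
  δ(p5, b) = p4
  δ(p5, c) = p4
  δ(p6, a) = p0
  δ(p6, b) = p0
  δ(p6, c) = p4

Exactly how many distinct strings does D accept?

3

The useful subgraph on states {p1, p2, p5} is acyclic, so L(D) is finite; the longest accepting path visits 3 useful states, giving maximum string length 2.
Counting accepting paths from p5 by length: 1 of length 0, 1 of length 1, 1 of length 2. Total 3.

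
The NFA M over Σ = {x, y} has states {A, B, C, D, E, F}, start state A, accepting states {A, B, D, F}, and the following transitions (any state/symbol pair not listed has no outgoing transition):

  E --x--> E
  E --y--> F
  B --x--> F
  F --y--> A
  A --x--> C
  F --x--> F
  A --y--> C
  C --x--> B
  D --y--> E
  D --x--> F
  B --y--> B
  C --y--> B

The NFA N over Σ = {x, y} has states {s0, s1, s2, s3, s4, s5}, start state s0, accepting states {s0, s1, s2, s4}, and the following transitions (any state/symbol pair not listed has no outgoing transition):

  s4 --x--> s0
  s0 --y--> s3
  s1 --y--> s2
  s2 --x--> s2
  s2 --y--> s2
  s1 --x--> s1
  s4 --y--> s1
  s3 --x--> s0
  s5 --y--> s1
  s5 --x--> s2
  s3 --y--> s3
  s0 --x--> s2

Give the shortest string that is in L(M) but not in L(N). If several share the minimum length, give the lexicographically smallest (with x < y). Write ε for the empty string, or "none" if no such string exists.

yy

The string yy is accepted by M but not by N.
No shorter string lies in the difference, and yy is the lexicographically first length-2 string in L(M) \ L(N).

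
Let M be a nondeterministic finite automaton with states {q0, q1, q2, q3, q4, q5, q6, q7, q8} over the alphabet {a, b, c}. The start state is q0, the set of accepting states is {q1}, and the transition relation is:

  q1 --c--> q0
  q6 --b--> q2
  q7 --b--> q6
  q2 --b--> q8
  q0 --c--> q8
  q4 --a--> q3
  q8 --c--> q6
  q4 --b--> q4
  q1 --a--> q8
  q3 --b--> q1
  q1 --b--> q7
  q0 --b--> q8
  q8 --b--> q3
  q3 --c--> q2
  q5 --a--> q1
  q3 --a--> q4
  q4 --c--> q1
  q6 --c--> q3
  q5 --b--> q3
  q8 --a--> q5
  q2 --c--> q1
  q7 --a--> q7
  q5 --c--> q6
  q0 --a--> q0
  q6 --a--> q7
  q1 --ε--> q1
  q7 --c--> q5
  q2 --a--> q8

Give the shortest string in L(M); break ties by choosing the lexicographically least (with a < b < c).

baa

A breadth-first search from q0 reaches an accepting state first via the path q0 → q8 → q5 → q1 on input baa.
No string of length < 3 is accepted (BFS exhausts all shorter strings without reaching an accepting state), and baa is the lexicographically least accepting string of length 3.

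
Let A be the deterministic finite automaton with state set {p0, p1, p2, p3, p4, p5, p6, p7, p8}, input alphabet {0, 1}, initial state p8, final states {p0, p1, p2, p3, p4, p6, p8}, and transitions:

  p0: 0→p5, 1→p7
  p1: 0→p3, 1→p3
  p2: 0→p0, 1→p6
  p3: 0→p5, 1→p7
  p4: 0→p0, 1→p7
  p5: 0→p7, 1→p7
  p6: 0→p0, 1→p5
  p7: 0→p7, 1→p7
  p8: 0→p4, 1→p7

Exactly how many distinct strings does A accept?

The useful subgraph on states {p0, p4, p8} is acyclic, so L(A) is finite; the longest accepting path visits 3 useful states, giving maximum string length 2.
Counting accepting paths from p8 by length: 1 of length 0, 1 of length 1, 1 of length 2. Total 3.

3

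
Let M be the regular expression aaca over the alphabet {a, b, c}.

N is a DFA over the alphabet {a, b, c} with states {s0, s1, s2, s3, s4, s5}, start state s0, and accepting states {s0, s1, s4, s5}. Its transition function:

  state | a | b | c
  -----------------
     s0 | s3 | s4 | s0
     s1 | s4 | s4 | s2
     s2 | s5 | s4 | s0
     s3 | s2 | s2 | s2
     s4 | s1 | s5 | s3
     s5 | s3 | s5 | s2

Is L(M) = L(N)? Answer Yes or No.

No

The string aaca is accepted by M but rejected by N.
So L(M) ≠ L(N).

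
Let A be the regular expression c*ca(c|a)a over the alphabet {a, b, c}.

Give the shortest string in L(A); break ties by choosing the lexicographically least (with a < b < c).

By inspection of the expression, no string of length less than 4 matches, and caaa is the lexicographically first match of length 4.

caaa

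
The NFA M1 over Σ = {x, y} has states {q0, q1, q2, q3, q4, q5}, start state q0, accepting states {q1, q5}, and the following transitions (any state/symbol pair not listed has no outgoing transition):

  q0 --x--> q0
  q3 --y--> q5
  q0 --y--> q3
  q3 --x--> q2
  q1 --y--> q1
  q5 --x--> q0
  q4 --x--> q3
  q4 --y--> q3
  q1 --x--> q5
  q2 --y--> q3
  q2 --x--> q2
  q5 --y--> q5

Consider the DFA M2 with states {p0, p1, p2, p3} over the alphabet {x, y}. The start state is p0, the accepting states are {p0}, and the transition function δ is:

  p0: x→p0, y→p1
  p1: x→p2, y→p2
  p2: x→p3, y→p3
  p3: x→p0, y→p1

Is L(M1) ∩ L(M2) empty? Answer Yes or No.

Yes

Exploring the product automaton M1 × M2 from the start pair (q0, p0), following both machines on each input symbol, reaches 11 state pairs: (q0, p0), (q3, p1), (q2, p2), (q5, p2), (q2, p3), (q3, p3), (q0, p3), (q5, p3), (q2, p0), (q5, p1), (q0, p2).
M1 accepts in {q1, q5} and M2 accepts in {p0}; no reachable pair has both components accepting, so no string drives both machines to acceptance simultaneously and L(M1) ∩ L(M2) = ∅.
So no string is accepted by both, and the intersection is empty.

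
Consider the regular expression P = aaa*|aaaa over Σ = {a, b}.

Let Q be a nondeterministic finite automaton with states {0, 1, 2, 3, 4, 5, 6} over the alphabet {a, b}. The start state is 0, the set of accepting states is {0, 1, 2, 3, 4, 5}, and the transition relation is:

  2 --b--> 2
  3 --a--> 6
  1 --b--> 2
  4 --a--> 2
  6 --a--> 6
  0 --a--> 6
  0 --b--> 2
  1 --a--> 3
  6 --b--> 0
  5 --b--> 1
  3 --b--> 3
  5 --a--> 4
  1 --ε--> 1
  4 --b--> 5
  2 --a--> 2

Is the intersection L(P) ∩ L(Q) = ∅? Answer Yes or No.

Converting the expression P to a DFA (subset construction, then merging equivalent states) gives the minimal DFA with states {p0, p1, p2, p3}, start state p0, accepting states {p3} and transitions p0: a→p1, b→p2; p1: a→p3, b→p2; p2: a→p2, b→p2; p3: a→p3, b→p2.
Exploring the product automaton P × Q from the start pair (p0, 0), following both machines on each input symbol, reaches 6 state pairs: (p0, 0), (p1, 6), (p2, 2), (p3, 6), (p2, 0), (p2, 6).
P accepts in {p3} and Q accepts in {0, 1, 2, 3, 4, 5}; no reachable pair has both components accepting, so no string drives both machines to acceptance simultaneously and L(P) ∩ L(Q) = ∅.
So no string is accepted by both, and the intersection is empty.

Yes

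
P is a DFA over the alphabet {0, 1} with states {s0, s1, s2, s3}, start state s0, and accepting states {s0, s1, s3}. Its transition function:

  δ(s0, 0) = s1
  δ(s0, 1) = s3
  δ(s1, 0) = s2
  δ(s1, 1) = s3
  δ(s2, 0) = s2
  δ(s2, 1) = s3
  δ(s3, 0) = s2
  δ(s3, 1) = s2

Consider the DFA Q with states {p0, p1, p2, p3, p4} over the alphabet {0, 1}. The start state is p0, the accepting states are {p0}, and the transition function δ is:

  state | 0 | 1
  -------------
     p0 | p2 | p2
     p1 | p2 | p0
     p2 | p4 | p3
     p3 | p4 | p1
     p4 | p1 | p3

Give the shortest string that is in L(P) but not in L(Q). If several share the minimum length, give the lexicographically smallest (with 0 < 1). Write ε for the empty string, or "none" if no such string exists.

The string 0 is accepted by P but not by Q.
No shorter string lies in the difference, and 0 is the lexicographically first length-1 string in L(P) \ L(Q).

0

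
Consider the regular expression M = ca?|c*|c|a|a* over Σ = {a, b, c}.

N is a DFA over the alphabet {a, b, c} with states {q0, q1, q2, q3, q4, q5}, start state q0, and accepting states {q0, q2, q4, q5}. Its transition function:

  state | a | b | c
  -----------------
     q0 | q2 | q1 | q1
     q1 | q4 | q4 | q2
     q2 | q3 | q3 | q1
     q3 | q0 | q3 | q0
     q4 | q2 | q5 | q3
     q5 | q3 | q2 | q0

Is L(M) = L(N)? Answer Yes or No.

The string c is accepted by M but rejected by N.
So L(M) ≠ L(N).

No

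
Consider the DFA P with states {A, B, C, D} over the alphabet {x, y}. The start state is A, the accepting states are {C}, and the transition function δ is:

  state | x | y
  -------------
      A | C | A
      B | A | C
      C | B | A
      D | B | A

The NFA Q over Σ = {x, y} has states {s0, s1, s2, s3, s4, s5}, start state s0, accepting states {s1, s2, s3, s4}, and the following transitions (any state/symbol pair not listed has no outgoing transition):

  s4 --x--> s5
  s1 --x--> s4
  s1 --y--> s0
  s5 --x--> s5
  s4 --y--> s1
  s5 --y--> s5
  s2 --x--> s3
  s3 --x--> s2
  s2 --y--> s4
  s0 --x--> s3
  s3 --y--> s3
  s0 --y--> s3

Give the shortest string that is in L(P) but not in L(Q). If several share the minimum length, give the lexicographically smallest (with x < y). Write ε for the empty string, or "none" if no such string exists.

The string yxyx is accepted by P but not by Q.
No shorter string lies in the difference, and yxyx is the lexicographically first length-4 string in L(P) \ L(Q).

yxyx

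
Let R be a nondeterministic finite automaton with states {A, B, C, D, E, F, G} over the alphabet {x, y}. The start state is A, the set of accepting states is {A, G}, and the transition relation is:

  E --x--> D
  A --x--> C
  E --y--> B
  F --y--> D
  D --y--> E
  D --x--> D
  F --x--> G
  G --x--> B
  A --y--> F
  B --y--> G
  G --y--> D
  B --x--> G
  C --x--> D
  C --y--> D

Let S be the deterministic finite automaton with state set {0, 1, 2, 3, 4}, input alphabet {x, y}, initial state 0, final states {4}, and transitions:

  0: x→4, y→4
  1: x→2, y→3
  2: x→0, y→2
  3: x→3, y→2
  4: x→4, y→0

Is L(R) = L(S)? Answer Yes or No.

The empty string ε is accepted by R but rejected by S.
So L(R) ≠ L(S).

No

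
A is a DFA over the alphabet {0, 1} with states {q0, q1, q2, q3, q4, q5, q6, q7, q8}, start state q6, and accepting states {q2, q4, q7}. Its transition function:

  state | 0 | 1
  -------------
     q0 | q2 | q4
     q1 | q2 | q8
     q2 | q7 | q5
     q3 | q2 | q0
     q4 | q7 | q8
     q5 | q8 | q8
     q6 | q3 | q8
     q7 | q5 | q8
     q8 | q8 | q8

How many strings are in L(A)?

6

The useful subgraph on states {q0, q2, q3, q4, q6, q7} is acyclic, so L(A) is finite; the longest accepting path visits 5 useful states, giving maximum string length 4.
Counting accepting paths from q6 by length: 1 of length 2, 3 of length 3, 2 of length 4. Total 6.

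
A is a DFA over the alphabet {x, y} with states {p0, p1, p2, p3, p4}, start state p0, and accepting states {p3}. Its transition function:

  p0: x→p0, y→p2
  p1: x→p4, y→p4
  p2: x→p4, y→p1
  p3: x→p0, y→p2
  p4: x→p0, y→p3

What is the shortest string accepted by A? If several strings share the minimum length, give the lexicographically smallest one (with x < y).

yxy

A breadth-first search from p0 reaches an accepting state first via the path p0 → p2 → p4 → p3 on input yxy.
No string of length < 3 is accepted (BFS exhausts all shorter strings without reaching an accepting state), and yxy is the lexicographically least accepting string of length 3.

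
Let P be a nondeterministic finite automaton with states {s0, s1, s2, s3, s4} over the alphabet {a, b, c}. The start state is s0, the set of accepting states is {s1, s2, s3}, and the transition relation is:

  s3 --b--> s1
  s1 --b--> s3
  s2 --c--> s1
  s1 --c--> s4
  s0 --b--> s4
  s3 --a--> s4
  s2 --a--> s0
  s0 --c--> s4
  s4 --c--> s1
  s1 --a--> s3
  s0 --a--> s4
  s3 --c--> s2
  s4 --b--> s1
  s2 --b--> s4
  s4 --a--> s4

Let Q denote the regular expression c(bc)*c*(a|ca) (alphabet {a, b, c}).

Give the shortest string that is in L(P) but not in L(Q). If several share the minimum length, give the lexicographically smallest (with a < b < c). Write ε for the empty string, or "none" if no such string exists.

The string ab is accepted by P but not by Q.
No shorter string lies in the difference, and ab is the lexicographically first length-2 string in L(P) \ L(Q).

ab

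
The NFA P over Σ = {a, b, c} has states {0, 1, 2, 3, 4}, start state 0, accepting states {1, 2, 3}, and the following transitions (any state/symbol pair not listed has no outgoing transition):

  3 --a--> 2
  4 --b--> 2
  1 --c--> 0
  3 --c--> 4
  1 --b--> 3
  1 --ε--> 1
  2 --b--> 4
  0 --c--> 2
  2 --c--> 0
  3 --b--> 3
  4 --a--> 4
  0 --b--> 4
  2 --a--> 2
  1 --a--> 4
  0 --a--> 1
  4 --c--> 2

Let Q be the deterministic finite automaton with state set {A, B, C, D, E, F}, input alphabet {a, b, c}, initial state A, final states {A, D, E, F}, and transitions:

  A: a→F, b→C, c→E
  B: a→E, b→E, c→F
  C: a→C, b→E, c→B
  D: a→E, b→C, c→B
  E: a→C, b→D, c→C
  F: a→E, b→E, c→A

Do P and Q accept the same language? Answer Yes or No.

The string bc is accepted by P but rejected by Q.
So L(P) ≠ L(Q).

No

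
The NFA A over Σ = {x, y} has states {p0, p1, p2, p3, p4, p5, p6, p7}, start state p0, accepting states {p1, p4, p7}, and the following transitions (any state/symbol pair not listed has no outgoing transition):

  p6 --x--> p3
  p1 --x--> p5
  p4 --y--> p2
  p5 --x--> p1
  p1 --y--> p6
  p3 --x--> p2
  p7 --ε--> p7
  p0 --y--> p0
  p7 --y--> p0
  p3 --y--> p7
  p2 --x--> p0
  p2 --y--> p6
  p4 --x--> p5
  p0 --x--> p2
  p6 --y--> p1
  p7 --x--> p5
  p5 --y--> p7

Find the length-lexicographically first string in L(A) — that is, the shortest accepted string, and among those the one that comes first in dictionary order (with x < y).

A breadth-first search from p0 reaches an accepting state first via the path p0 → p2 → p6 → p1 on input xyy.
No string of length < 3 is accepted (BFS exhausts all shorter strings without reaching an accepting state), and xyy is the lexicographically least accepting string of length 3.

xyy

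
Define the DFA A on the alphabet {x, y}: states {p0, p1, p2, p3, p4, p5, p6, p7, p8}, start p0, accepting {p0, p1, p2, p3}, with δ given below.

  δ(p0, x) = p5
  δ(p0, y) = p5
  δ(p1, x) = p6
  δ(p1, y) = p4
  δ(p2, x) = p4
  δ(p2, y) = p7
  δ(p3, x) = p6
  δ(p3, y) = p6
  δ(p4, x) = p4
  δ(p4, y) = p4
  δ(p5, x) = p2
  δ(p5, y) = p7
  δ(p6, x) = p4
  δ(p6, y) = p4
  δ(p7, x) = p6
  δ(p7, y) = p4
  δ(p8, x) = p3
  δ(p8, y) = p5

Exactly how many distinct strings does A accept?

3

The useful subgraph on states {p0, p2, p5} is acyclic, so L(A) is finite; the longest accepting path visits 3 useful states, giving maximum string length 2.
Counting accepting paths from p0 by length: 1 of length 0, 2 of length 2. Total 3.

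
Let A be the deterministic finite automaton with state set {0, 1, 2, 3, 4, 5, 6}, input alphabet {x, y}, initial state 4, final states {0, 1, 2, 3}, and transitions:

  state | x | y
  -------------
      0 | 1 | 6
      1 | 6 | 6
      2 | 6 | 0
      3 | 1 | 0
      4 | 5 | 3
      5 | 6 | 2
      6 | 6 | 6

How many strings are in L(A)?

The useful subgraph on states {0, 1, 2, 3, 4, 5} is acyclic, so L(A) is finite; the longest accepting path visits 5 useful states, giving maximum string length 4.
Counting accepting paths from 4 by length: 1 of length 1, 3 of length 2, 2 of length 3, 1 of length 4. Total 7.

7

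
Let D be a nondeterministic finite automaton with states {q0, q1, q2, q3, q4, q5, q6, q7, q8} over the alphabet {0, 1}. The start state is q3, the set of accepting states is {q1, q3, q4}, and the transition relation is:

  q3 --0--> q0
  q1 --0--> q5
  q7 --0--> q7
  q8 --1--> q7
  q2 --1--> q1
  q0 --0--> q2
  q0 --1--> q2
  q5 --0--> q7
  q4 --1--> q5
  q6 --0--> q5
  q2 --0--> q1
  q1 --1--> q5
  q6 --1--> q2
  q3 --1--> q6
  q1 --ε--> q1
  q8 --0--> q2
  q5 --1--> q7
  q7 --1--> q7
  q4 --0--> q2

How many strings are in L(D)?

7

The useful subgraph on states {q0, q1, q2, q3, q6} is acyclic, so L(D) is finite; the longest accepting path visits 4 useful states, giving maximum string length 3.
Counting accepting paths from q3 by length: 1 of length 0, 6 of length 3. Total 7.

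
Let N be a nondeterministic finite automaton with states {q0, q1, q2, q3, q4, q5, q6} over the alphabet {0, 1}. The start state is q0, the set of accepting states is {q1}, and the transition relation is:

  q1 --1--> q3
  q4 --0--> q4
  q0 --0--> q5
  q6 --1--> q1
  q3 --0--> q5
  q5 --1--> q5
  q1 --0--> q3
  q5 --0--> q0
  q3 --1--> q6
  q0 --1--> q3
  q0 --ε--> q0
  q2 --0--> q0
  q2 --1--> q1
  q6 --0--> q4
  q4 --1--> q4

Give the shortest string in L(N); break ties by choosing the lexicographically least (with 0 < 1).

111

A breadth-first search from q0 reaches an accepting state first via the path q0 → q3 → q6 → q1 on input 111.
No string of length < 3 is accepted (BFS exhausts all shorter strings without reaching an accepting state), and 111 is the lexicographically least accepting string of length 3.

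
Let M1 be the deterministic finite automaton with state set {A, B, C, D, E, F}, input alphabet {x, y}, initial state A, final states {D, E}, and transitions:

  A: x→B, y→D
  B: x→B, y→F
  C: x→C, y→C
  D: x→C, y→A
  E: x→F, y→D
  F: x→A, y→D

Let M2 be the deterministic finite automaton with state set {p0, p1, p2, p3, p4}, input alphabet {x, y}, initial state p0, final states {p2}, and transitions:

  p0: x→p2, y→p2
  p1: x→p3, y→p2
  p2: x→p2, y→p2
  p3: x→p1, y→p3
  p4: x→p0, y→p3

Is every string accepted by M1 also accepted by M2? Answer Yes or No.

Yes

Exploring the product automaton M1 × M2 from the start pair (A, p0), following both machines on each input symbol, reaches 6 state pairs: (A, p0), (B, p2), (D, p2), (F, p2), (C, p2), (A, p2).
M1 accepts in {D, E} and M2 accepts in {p2}. The reachable pairs whose M1-component is accepting are (D, p2); in each of them the M2-component is accepting too, so the product for L(M1) \ L(M2) (M1-component accepting, M2-component rejecting) has no reachable accepting pair and the difference is empty.
Hence every string in L(M1) is also in L(M2).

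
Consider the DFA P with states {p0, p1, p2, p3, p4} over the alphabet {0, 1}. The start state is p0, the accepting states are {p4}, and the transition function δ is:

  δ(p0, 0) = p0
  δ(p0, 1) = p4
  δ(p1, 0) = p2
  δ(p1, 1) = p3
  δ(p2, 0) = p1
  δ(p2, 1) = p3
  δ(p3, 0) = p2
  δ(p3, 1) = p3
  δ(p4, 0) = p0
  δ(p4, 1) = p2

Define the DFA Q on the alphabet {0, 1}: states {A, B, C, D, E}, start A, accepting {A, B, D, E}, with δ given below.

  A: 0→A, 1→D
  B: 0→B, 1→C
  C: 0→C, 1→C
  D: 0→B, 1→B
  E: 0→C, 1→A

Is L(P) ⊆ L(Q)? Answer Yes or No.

The string 101 is in L(P) but not in L(Q).
So L(P) ⊄ L(Q).

No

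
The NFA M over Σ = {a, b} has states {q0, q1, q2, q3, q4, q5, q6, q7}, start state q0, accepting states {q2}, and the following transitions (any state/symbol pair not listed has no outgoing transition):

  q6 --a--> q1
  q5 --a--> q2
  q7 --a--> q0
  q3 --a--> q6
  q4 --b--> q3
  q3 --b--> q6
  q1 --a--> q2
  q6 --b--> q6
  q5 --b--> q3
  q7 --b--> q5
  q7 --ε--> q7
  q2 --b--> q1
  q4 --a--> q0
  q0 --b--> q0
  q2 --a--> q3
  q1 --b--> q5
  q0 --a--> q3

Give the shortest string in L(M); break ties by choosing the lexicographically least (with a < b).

A breadth-first search from q0 reaches an accepting state first via the path q0 → q3 → q6 → q1 → q2 on input aaaa.
No string of length < 4 is accepted (BFS exhausts all shorter strings without reaching an accepting state), and aaaa is the lexicographically least accepting string of length 4.

aaaa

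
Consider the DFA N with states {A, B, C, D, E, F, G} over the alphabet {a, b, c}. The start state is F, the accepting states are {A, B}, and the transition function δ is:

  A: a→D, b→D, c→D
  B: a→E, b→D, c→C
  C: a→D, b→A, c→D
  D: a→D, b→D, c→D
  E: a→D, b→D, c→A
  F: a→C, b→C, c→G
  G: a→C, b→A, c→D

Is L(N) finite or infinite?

finite

The useful states (reachable from F and able to reach an accepting state) are {A, C, F, G}.
Restricted to these states the transition graph has no cycle, so every accepting path has bounded length and L is finite.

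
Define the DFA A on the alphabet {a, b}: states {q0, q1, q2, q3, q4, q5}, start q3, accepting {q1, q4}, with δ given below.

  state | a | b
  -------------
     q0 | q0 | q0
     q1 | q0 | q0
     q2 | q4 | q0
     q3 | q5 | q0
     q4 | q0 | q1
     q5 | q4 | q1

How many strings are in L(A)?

The useful subgraph on states {q1, q3, q4, q5} is acyclic, so L(A) is finite; the longest accepting path visits 4 useful states, giving maximum string length 3.
Counting accepting paths from q3 by length: 2 of length 2, 1 of length 3. Total 3.

3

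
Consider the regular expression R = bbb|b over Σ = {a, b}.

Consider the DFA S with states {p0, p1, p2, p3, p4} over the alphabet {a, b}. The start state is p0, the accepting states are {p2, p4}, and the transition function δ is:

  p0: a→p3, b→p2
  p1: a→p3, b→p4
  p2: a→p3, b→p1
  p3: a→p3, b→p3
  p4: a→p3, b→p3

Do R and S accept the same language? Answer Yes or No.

Converting the expression R to a DFA (subset construction, then merging equivalent states) gives the minimal DFA with states {r0, r1, r2, r3, r4}, start state r0, accepting states {r2, r4} and transitions r0: a→r1, b→r2; r1: a→r1, b→r1; r2: a→r1, b→r3; r3: a→r1, b→r4; r4: a→r1, b→r1.
Exploring the product automaton R × S from the start pair (r0, p0), following both machines on each input symbol, reaches 5 state pairs: (r0, p0), (r1, p3), (r2, p2), (r3, p1), (r4, p4).
R accepts in {r2, r4} and S accepts in {p2, p4}. In every reachable pair the two components are either both accepting — (r2, p2), (r4, p4) — or both non-accepting, so no string is accepted by exactly one of the machines: L(R) \ L(S) and L(S) \ L(R) are both empty.
Hence every string is accepted by R iff it is accepted by S, and the two languages coincide.

Yes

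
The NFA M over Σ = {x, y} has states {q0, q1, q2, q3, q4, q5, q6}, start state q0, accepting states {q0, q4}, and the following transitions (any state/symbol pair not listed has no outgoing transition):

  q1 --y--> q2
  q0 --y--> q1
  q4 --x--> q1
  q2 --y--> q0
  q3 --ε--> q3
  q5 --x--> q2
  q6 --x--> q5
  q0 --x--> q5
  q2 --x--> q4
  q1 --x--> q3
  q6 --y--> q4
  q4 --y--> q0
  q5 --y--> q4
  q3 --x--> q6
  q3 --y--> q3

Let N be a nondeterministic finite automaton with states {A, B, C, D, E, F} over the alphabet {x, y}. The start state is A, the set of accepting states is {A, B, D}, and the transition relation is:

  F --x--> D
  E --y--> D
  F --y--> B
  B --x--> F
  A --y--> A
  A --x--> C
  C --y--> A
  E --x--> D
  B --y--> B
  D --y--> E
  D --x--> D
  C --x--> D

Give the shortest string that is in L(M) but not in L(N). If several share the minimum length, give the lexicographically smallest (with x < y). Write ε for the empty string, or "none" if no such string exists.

The string xxy is accepted by M but not by N.
No shorter string lies in the difference, and xxy is the lexicographically first length-3 string in L(M) \ L(N).

xxy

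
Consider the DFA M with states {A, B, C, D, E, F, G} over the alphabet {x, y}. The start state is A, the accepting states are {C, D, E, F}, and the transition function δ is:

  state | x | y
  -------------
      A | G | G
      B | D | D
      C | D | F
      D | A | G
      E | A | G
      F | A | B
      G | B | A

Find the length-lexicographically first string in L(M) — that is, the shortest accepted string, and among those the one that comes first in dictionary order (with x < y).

A breadth-first search from A reaches an accepting state first via the path A → G → B → D on input xxx.
No string of length < 3 is accepted (BFS exhausts all shorter strings without reaching an accepting state), and xxx is the lexicographically least accepting string of length 3.

xxx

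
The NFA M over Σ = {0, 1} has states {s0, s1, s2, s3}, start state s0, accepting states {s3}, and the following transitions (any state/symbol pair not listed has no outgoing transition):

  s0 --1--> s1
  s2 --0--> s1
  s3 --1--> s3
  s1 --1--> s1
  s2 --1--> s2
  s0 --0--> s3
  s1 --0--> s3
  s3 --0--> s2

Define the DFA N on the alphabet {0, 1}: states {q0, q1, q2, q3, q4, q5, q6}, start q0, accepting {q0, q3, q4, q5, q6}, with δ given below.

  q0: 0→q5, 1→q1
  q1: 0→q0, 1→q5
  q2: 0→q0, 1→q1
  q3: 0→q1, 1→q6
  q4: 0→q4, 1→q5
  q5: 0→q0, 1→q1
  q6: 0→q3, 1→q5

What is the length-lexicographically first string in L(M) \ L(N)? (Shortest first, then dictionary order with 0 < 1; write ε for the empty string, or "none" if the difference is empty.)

01

The string 01 is accepted by M but not by N.
No shorter string lies in the difference, and 01 is the lexicographically first length-2 string in L(M) \ L(N).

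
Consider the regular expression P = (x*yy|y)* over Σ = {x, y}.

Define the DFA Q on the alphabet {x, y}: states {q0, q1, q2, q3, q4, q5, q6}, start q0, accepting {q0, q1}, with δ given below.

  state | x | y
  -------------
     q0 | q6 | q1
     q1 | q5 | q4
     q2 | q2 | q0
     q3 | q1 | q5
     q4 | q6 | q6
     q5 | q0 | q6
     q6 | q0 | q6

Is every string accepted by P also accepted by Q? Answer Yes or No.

The string yy is in L(P) but not in L(Q).
So L(P) ⊄ L(Q).

No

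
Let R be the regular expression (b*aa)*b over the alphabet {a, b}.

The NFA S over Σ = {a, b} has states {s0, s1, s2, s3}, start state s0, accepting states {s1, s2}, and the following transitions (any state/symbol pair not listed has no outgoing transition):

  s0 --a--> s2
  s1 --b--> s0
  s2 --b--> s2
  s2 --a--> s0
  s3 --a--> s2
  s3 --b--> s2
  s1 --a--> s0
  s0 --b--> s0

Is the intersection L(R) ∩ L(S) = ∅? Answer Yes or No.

Yes

Converting the expression R to a DFA (subset construction, then merging equivalent states) gives the minimal DFA with states {r0, r1, r2, r3, r4}, start state r0, accepting states {r2} and transitions r0: a→r1, b→r2; r1: a→r0, b→r3; r2: a→r1, b→r4; r3: a→r3, b→r3; r4: a→r1, b→r4.
Exploring the product automaton R × S from the start pair (r0, s0), following both machines on each input symbol, reaches 6 state pairs: (r0, s0), (r1, s2), (r2, s0), (r3, s2), (r4, s0), (r3, s0).
R accepts in {r2} and S accepts in {s1, s2}; no reachable pair has both components accepting, so no string drives both machines to acceptance simultaneously and L(R) ∩ L(S) = ∅.
So no string is accepted by both, and the intersection is empty.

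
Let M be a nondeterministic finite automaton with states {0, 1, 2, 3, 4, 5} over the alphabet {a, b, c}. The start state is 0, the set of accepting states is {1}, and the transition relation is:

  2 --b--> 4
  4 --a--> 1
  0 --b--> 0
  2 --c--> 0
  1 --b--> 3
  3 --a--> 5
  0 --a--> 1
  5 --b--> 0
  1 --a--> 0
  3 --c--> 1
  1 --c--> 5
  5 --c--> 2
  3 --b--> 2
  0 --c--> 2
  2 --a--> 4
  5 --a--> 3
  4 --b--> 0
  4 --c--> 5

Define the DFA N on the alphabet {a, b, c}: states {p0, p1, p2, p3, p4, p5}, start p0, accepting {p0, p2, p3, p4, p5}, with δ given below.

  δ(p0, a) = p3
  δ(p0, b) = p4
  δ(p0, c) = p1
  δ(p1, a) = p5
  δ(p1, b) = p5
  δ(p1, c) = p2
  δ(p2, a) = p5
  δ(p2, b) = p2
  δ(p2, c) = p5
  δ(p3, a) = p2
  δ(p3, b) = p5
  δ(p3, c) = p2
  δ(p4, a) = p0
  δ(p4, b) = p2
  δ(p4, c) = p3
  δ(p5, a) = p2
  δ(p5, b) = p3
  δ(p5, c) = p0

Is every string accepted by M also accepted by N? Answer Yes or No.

Exploring the product automaton M × N from the start pair (0, p0), following both machines on each input symbol, reaches 28 state pairs: (0, p0), (1, p3), (0, p4), (2, p1), (0, p2), (3, p5), (5, p2), (1, p0), (2, p3), (4, p5), (1, p5), (2, p5), (0, p3), (3, p4), (5, p1), (4, p2), (1, p2), (5, p0), (3, p3), (4, p3), (0, p5), (2, p2), (5, p5), (3, p2), (2, p0), (4, p4), (0, p1), (5, p3).
M accepts in {1} and N accepts in {p0, p2, p3, p4, p5}. The reachable pairs whose M-component is accepting are (1, p3), (1, p0), (1, p5), (1, p2); in each of them the N-component is accepting too, so the product for L(M) \ L(N) (M-component accepting, N-component rejecting) has no reachable accepting pair and the difference is empty.
Hence every string in L(M) is also in L(N).

Yes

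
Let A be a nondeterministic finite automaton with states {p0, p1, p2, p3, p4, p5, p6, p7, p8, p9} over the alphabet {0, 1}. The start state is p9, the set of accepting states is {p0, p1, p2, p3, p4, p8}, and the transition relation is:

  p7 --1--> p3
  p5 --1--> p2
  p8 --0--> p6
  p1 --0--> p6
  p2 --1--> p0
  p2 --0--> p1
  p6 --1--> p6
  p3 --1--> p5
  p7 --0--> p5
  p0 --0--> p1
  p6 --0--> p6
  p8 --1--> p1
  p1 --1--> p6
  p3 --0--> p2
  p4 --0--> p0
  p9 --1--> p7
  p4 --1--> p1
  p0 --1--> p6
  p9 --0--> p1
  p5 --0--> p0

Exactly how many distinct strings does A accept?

The useful subgraph on states {p0, p1, p2, p3, p5, p7, p9} is acyclic, so L(A) is finite; the longest accepting path visits 7 useful states, giving maximum string length 6.
Counting accepting paths from p9 by length: 1 of length 1, 1 of length 2, 3 of length 3, 7 of length 4, 5 of length 5, 1 of length 6. Total 18.

18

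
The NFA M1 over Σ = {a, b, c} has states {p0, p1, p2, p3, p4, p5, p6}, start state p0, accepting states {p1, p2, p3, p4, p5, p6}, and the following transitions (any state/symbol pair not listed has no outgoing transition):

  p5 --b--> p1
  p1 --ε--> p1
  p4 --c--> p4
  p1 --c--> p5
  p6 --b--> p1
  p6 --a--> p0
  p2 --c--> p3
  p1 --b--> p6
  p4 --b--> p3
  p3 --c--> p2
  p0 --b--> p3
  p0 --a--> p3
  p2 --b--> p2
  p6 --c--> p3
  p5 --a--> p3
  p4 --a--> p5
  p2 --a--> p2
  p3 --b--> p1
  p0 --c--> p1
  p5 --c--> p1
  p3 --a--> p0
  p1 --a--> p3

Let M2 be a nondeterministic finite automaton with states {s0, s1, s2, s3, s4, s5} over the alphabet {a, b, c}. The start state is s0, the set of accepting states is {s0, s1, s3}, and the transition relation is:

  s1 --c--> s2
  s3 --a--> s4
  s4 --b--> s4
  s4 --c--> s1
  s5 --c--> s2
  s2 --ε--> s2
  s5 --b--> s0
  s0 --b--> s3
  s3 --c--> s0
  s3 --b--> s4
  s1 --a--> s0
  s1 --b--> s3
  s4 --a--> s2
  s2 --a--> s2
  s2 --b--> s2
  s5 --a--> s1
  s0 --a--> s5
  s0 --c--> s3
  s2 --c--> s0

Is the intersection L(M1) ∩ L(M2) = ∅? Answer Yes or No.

No

The string b is accepted by both M1 and M2.
Hence L(M1) ∩ L(M2) ≠ ∅.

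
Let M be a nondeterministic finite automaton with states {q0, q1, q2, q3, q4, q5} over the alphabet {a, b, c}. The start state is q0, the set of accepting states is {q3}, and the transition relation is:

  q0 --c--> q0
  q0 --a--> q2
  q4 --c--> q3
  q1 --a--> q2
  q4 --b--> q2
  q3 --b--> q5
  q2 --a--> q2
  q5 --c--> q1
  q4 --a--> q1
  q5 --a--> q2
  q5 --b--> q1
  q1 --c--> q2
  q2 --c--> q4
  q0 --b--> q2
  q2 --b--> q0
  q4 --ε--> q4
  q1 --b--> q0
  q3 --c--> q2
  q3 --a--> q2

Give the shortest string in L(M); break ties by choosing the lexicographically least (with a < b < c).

A breadth-first search from q0 reaches an accepting state first via the path q0 → q2 → q4 → q3 on input acc.
No string of length < 3 is accepted (BFS exhausts all shorter strings without reaching an accepting state), and acc is the lexicographically least accepting string of length 3.

acc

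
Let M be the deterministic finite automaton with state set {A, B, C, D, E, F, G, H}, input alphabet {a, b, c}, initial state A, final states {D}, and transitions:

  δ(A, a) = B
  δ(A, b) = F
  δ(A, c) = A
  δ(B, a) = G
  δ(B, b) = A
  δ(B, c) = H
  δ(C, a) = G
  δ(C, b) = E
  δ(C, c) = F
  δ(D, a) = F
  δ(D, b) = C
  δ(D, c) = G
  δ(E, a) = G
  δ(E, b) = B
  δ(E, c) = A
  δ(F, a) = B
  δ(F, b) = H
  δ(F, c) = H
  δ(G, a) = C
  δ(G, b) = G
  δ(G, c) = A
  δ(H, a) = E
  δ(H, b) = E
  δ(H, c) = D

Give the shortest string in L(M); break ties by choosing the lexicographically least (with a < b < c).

acc

A breadth-first search from A reaches an accepting state first via the path A → B → H → D on input acc.
No string of length < 3 is accepted (BFS exhausts all shorter strings without reaching an accepting state), and acc is the lexicographically least accepting string of length 3.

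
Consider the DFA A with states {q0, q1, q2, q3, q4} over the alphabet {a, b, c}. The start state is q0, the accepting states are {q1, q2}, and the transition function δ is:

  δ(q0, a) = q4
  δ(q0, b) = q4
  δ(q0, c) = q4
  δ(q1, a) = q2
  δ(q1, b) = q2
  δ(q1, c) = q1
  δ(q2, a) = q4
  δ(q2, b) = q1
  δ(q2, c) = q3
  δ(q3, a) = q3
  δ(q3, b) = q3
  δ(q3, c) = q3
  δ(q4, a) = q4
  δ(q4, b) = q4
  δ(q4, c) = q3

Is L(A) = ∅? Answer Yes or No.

The states reachable from the start state are {q0, q3, q4}.
None of the accepting states {q1, q2} is reachable, so no string is accepted and L(A) = ∅.

Yes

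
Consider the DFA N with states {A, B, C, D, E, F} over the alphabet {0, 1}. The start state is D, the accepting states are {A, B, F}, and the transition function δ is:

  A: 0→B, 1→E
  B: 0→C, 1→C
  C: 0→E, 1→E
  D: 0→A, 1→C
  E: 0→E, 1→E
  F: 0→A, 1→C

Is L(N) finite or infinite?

The useful states (reachable from D and able to reach an accepting state) are {A, B, D}.
Restricted to these states the transition graph has no cycle, so every accepting path has bounded length and L is finite.

finite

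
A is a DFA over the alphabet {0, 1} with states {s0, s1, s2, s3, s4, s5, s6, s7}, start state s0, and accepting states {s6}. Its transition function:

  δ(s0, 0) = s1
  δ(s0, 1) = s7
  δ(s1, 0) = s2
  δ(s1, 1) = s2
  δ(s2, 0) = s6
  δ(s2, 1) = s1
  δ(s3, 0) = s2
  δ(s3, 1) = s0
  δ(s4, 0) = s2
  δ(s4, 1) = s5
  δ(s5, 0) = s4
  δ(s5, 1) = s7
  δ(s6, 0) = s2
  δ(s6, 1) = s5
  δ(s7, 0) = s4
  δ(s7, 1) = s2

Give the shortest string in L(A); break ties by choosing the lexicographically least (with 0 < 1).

A breadth-first search from s0 reaches an accepting state first via the path s0 → s1 → s2 → s6 on input 000.
No string of length < 3 is accepted (BFS exhausts all shorter strings without reaching an accepting state), and 000 is the lexicographically least accepting string of length 3.

000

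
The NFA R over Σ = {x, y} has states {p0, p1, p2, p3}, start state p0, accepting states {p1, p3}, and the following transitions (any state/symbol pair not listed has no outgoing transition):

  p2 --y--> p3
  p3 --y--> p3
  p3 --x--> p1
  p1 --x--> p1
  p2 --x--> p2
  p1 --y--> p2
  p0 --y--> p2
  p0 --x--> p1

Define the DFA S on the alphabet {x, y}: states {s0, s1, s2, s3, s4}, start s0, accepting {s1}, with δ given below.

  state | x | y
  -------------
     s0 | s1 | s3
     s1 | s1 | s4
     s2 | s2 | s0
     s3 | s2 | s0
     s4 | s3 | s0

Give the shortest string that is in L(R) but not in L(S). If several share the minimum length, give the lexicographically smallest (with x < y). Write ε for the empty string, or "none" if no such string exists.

yy

The string yy is accepted by R but not by S.
No shorter string lies in the difference, and yy is the lexicographically first length-2 string in L(R) \ L(S).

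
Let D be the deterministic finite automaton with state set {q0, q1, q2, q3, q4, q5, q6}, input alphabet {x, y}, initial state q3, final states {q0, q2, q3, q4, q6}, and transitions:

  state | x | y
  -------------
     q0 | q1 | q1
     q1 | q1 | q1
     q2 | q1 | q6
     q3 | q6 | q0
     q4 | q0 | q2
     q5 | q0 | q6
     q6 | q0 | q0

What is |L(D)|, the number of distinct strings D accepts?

5

The useful subgraph on states {q0, q3, q6} is acyclic, so L(D) is finite; the longest accepting path visits 3 useful states, giving maximum string length 2.
Counting accepting paths from q3 by length: 1 of length 0, 2 of length 1, 2 of length 2. Total 5.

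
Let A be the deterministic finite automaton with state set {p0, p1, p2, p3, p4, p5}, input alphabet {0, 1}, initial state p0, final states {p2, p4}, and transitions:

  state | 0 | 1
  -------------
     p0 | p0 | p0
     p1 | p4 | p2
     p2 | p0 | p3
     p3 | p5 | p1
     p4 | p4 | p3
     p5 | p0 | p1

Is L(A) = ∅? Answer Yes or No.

Yes

The states reachable from the start state are {p0}.
None of the accepting states {p2, p4} is reachable, so no string is accepted and L(A) = ∅.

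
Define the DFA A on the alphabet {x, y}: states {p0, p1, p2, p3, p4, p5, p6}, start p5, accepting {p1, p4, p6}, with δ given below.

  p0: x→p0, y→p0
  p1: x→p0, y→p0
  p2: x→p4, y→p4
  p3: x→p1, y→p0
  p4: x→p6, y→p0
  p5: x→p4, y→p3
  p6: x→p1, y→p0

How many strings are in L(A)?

The useful subgraph on states {p1, p3, p4, p5, p6} is acyclic, so L(A) is finite; the longest accepting path visits 4 useful states, giving maximum string length 3.
Counting accepting paths from p5 by length: 1 of length 1, 2 of length 2, 1 of length 3. Total 4.

4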